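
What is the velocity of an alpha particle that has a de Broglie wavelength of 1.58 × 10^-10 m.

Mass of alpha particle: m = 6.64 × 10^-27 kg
6.32 × 10^2 m/s

From the de Broglie relation λ = h/(mv), we solve for v:

v = h/(mλ)
v = (6.626 × 10^-34 J·s) / (6.64 × 10^-27 kg × 1.58 × 10^-10 m)
v = 6.32 × 10^2 m/s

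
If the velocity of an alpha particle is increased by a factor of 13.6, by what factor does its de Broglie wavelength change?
The wavelength decreases by a factor of 13.6.

From λ = h/(mv), the wavelength is inversely proportional to velocity:

λ ∝ 1/v

If v → 13.6v, then λ → λ/13.6

When velocity is increased by a factor of 13.6, the wavelength decreases by a factor of 13.6.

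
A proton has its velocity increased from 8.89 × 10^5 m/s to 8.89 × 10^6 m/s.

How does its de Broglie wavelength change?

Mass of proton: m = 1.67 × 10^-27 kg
The wavelength decreases by a factor of 10.

Using λ = h/(mv):

Initial wavelength: λ₁ = h/(mv₁) = 4.46 × 10^-13 m
Final wavelength: λ₂ = h/(mv₂) = 4.46 × 10^-14 m

Since λ ∝ 1/v, when velocity increases by a factor of 10, the wavelength decreases by a factor of 10.

λ₂/λ₁ = v₁/v₂ = 1/10

The wavelength decreases by a factor of 10.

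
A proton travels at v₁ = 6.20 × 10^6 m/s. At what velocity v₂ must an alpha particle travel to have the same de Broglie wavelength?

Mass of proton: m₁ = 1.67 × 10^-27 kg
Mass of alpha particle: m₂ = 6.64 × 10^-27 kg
v₂ = 1.56 × 10^6 m/s

For equal de Broglie wavelengths: λ₁ = λ₂

h/(m₁v₁) = h/(m₂v₂)
m₁v₁ = m₂v₂
v₂ = v₁ · (m₁/m₂)

v₂ = 6.20 × 10^6 m/s × (1.67 × 10^-27 kg / 6.64 × 10^-27 kg)
v₂ = 1.56 × 10^6 m/s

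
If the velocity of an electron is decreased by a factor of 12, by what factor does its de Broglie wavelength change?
The wavelength increases by a factor of 12.

From λ = h/(mv), the wavelength is inversely proportional to velocity:

λ ∝ 1/v

If v → v/12, then λ → 12λ

When velocity is decreased by a factor of 12, the wavelength increases by a factor of 12.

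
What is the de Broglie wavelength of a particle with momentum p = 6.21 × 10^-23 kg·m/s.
1.07 × 10^-11 m

Using the de Broglie relation λ = h/p:

λ = h/p
λ = (6.626 × 10^-34 J·s) / (6.21 × 10^-23 kg·m/s)
λ = 1.07 × 10^-11 m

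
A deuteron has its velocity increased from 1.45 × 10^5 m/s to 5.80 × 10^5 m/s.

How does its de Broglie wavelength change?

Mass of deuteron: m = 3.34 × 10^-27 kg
The wavelength decreases by a factor of 4.

Using λ = h/(mv):

Initial wavelength: λ₁ = h/(mv₁) = 1.37 × 10^-12 m
Final wavelength: λ₂ = h/(mv₂) = 3.42 × 10^-13 m

Since λ ∝ 1/v, when velocity increases by a factor of 4, the wavelength decreases by a factor of 4.

λ₂/λ₁ = v₁/v₂ = 1/4

The wavelength decreases by a factor of 4.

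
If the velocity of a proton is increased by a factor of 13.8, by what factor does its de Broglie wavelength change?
The wavelength decreases by a factor of 13.8.

From λ = h/(mv), the wavelength is inversely proportional to velocity:

λ ∝ 1/v

If v → 13.8v, then λ → λ/13.8

When velocity is increased by a factor of 13.8, the wavelength decreases by a factor of 13.8.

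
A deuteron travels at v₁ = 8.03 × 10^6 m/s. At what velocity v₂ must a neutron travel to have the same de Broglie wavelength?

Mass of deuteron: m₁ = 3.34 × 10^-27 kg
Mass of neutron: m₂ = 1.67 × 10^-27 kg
v₂ = 1.61 × 10^7 m/s

For equal de Broglie wavelengths: λ₁ = λ₂

h/(m₁v₁) = h/(m₂v₂)
m₁v₁ = m₂v₂
v₂ = v₁ · (m₁/m₂)

v₂ = 8.03 × 10^6 m/s × (3.34 × 10^-27 kg / 1.67 × 10^-27 kg)
v₂ = 1.61 × 10^7 m/s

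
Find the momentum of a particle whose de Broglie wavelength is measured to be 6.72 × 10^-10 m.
9.86 × 10^-25 kg·m/s

From the de Broglie relation λ = h/p, we solve for p:

p = h/λ
p = (6.626 × 10^-34 J·s) / (6.72 × 10^-10 m)
p = 9.86 × 10^-25 kg·m/s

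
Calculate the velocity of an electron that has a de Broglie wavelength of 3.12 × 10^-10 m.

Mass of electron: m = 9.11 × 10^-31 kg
2.33 × 10^6 m/s

From the de Broglie relation λ = h/(mv), we solve for v:

v = h/(mλ)
v = (6.626 × 10^-34 J·s) / (9.11 × 10^-31 kg × 3.12 × 10^-10 m)
v = 2.33 × 10^6 m/s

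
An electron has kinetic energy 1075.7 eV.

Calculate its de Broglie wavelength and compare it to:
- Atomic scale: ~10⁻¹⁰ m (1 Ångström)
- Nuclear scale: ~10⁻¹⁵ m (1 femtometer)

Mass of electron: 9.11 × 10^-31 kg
λ = 3.74 × 10^-11 m, which is between nuclear and atomic scales.

Using λ = h/√(2mKE):

KE = 1075.7 eV = 1.723 × 10^-16 J

λ = h/√(2mKE)
λ = (6.626 × 10^-34 J·s) / √(2 × 9.11 × 10^-31 kg × 1.723 × 10^-16 J)
λ = 3.74 × 10^-11 m

Comparison:
- Atomic scale (10⁻¹⁰ m): λ is 0.37× this size
- Nuclear scale (10⁻¹⁵ m): λ is 3.7e+04× this size

The wavelength is between nuclear and atomic scales.

This wavelength is appropriate for probing atomic structure but too large for nuclear physics experiments.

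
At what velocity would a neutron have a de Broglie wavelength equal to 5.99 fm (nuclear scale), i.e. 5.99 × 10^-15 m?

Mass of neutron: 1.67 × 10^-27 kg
6.62 × 10^7 m/s

From λ = h/(mv), solve for v:

v = h/(mλ)
v = (6.626 × 10^-34 J·s) / (1.67 × 10^-27 kg × 5.99 × 10^-15 m)
v = 6.62 × 10^7 m/s

Note: This velocity is 22.1% of the speed of light, so relativistic corrections would be needed for a more accurate calculation.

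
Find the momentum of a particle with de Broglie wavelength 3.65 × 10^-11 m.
1.82 × 10^-23 kg·m/s

From the de Broglie relation λ = h/p, we solve for p:

p = h/λ
p = (6.626 × 10^-34 J·s) / (3.65 × 10^-11 m)
p = 1.82 × 10^-23 kg·m/s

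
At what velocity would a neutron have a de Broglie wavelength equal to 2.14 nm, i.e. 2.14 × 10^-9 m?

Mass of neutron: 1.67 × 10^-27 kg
1.85 × 10^2 m/s

From λ = h/(mv), solve for v:

v = h/(mλ)
v = (6.626 × 10^-34 J·s) / (1.67 × 10^-27 kg × 2.14 × 10^-9 m)
v = 1.85 × 10^2 m/s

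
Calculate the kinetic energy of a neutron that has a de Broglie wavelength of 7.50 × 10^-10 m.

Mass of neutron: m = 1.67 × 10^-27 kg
2.34 × 10^-22 J (or 1.46 × 10^-3 eV)

From λ = h/√(2mKE), we solve for KE:

λ² = h²/(2mKE)
KE = h²/(2mλ²)
KE = (6.626 × 10^-34 J·s)² / (2 × 1.67 × 10^-27 kg × (7.50 × 10^-10 m)²)
KE = 2.34 × 10^-22 J
KE = 1.46 × 10^-3 eV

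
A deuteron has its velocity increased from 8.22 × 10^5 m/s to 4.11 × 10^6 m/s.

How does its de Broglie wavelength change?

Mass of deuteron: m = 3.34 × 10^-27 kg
The wavelength decreases by a factor of 5.

Using λ = h/(mv):

Initial wavelength: λ₁ = h/(mv₁) = 2.41 × 10^-13 m
Final wavelength: λ₂ = h/(mv₂) = 4.83 × 10^-14 m

Since λ ∝ 1/v, when velocity increases by a factor of 5, the wavelength decreases by a factor of 5.

λ₂/λ₁ = v₁/v₂ = 1/5

The wavelength decreases by a factor of 5.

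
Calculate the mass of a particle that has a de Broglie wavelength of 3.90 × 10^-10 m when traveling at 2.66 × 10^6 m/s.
6.39 × 10^-31 kg

From the de Broglie relation λ = h/(mv), we solve for m:

m = h/(λv)
m = (6.626 × 10^-34 J·s) / (3.90 × 10^-10 m × 2.66 × 10^6 m/s)
m = 6.39 × 10^-31 kg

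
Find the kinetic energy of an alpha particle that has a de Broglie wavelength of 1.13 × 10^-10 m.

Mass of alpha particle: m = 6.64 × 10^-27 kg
2.59 × 10^-21 J (or 0.0162 eV)

From λ = h/√(2mKE), we solve for KE:

λ² = h²/(2mKE)
KE = h²/(2mλ²)
KE = (6.626 × 10^-34 J·s)² / (2 × 6.64 × 10^-27 kg × (1.13 × 10^-10 m)²)
KE = 2.59 × 10^-21 J
KE = 0.0162 eV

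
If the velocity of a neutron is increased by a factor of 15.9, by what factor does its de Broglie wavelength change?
The wavelength decreases by a factor of 15.9.

From λ = h/(mv), the wavelength is inversely proportional to velocity:

λ ∝ 1/v

If v → 15.9v, then λ → λ/15.9

When velocity is increased by a factor of 15.9, the wavelength decreases by a factor of 15.9.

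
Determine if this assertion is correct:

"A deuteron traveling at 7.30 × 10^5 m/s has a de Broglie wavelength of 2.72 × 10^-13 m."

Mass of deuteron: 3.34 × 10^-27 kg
True

The claim is correct.

Using λ = h/(mv):
λ = (6.626 × 10^-34 J·s) / (3.34 × 10^-27 kg × 7.30 × 10^5 m/s)
λ = 2.72 × 10^-13 m

This matches the claimed value.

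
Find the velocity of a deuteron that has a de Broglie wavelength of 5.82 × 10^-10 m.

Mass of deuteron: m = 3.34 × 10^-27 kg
3.41 × 10^2 m/s

From the de Broglie relation λ = h/(mv), we solve for v:

v = h/(mλ)
v = (6.626 × 10^-34 J·s) / (3.34 × 10^-27 kg × 5.82 × 10^-10 m)
v = 3.41 × 10^2 m/s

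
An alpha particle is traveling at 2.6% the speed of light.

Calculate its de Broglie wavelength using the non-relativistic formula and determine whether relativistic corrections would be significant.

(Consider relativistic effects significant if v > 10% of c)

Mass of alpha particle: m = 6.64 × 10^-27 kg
No, relativistic corrections are not needed.

Using the non-relativistic de Broglie formula λ = h/(mv):

v = 2.6% × c = 7.795 × 10^6 m/s

λ = h/(mv)
λ = (6.626 × 10^-34 J·s) / (6.64 × 10^-27 kg × 7.795 × 10^6 m/s)
λ = 1.28 × 10^-14 m

Since v = 2.6% of c < 10% of c, relativistic corrections are NOT significant and this non-relativistic result is a good approximation.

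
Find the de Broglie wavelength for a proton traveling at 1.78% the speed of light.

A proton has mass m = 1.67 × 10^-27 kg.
7.44 × 10^-14 m

Using the de Broglie relation λ = h/(mv):

v = 1.78% × c = 5.336 × 10^6 m/s

λ = h/(mv)
λ = (6.626 × 10^-34 J·s) / (1.67 × 10^-27 kg × 5.336 × 10^6 m/s)
λ = 7.44 × 10^-14 m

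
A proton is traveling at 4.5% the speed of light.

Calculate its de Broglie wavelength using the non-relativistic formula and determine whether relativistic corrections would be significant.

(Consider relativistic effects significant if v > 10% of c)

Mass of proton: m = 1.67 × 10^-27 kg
No, relativistic corrections are not needed.

Using the non-relativistic de Broglie formula λ = h/(mv):

v = 4.5% × c = 1.349 × 10^7 m/s

λ = h/(mv)
λ = (6.626 × 10^-34 J·s) / (1.67 × 10^-27 kg × 1.349 × 10^7 m/s)
λ = 2.94 × 10^-14 m

Since v = 4.5% of c < 10% of c, relativistic corrections are NOT significant and this non-relativistic result is a good approximation.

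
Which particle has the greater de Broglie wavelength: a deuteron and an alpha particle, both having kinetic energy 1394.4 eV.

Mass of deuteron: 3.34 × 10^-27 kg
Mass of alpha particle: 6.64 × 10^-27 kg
The deuteron has the longer wavelength.

Using λ = h/√(2mKE):

For deuteron: λ₁ = h/√(2m₁KE) = 5.42 × 10^-13 m
For alpha particle: λ₂ = h/√(2m₂KE) = 3.85 × 10^-13 m

Since λ ∝ 1/√m at constant kinetic energy, the lighter particle has the longer wavelength.

The deuteron has the longer de Broglie wavelength.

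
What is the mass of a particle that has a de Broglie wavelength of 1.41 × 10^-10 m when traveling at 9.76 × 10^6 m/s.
4.81 × 10^-31 kg

From the de Broglie relation λ = h/(mv), we solve for m:

m = h/(λv)
m = (6.626 × 10^-34 J·s) / (1.41 × 10^-10 m × 9.76 × 10^6 m/s)
m = 4.81 × 10^-31 kg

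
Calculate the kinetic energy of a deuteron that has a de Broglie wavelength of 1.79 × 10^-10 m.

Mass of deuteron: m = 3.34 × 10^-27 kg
2.05 × 10^-21 J (or 0.0128 eV)

From λ = h/√(2mKE), we solve for KE:

λ² = h²/(2mKE)
KE = h²/(2mλ²)
KE = (6.626 × 10^-34 J·s)² / (2 × 3.34 × 10^-27 kg × (1.79 × 10^-10 m)²)
KE = 2.05 × 10^-21 J
KE = 0.0128 eV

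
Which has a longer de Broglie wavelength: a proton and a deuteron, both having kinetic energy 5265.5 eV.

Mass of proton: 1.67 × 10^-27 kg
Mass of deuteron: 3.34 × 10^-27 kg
The proton has the longer wavelength.

Using λ = h/√(2mKE):

For proton: λ₁ = h/√(2m₁KE) = 3.95 × 10^-13 m
For deuteron: λ₂ = h/√(2m₂KE) = 2.79 × 10^-13 m

Since λ ∝ 1/√m at constant kinetic energy, the lighter particle has the longer wavelength.

The proton has the longer de Broglie wavelength.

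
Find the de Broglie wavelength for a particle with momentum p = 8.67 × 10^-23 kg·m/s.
7.64 × 10^-12 m

Using the de Broglie relation λ = h/p:

λ = h/p
λ = (6.626 × 10^-34 J·s) / (8.67 × 10^-23 kg·m/s)
λ = 7.64 × 10^-12 m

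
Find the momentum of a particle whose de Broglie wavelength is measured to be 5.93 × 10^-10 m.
1.12 × 10^-24 kg·m/s

From the de Broglie relation λ = h/p, we solve for p:

p = h/λ
p = (6.626 × 10^-34 J·s) / (5.93 × 10^-10 m)
p = 1.12 × 10^-24 kg·m/s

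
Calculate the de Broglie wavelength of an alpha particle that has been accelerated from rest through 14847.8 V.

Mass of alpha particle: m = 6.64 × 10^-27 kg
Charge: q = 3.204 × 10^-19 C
8.34 × 10^-14 m

When a particle is accelerated through voltage V, it gains kinetic energy KE = qV.

The de Broglie wavelength is then λ = h/√(2mqV):

λ = h/√(2mqV)
λ = (6.626 × 10^-34 J·s) / √(2 × 6.64 × 10^-27 kg × 3.204 × 10^-19 C × 14847.8 V)
λ = 8.34 × 10^-14 m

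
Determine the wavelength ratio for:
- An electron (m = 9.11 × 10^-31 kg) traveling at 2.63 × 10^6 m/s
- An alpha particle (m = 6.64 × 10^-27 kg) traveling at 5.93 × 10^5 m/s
λ₁/λ₂ = 1.64 × 10^3

Using λ = h/(mv):

λ₁ = h/(m₁v₁) = 2.77 × 10^-10 m
λ₂ = h/(m₂v₂) = 1.68 × 10^-13 m

Ratio λ₁/λ₂ = (m₂v₂)/(m₁v₁)
         = (6.64 × 10^-27 kg × 5.93 × 10^5 m/s) / (9.11 × 10^-31 kg × 2.63 × 10^6 m/s)
         = 1.64 × 10^3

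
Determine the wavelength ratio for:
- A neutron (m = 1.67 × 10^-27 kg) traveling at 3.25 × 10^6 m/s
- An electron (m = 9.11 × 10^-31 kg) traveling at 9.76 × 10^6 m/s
λ₁/λ₂ = 1.64 × 10^-3

Using λ = h/(mv):

λ₁ = h/(m₁v₁) = 1.22 × 10^-13 m
λ₂ = h/(m₂v₂) = 7.45 × 10^-11 m

Ratio λ₁/λ₂ = (m₂v₂)/(m₁v₁)
         = (9.11 × 10^-31 kg × 9.76 × 10^6 m/s) / (1.67 × 10^-27 kg × 3.25 × 10^6 m/s)
         = 1.64 × 10^-3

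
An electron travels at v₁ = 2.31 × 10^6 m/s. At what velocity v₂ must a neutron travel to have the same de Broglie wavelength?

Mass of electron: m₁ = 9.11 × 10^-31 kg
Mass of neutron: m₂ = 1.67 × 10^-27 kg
v₂ = 1.26 × 10^3 m/s

For equal de Broglie wavelengths: λ₁ = λ₂

h/(m₁v₁) = h/(m₂v₂)
m₁v₁ = m₂v₂
v₂ = v₁ · (m₁/m₂)

v₂ = 2.31 × 10^6 m/s × (9.11 × 10^-31 kg / 1.67 × 10^-27 kg)
v₂ = 1.26 × 10^3 m/s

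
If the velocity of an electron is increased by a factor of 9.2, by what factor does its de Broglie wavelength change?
The wavelength decreases by a factor of 9.2.

From λ = h/(mv), the wavelength is inversely proportional to velocity:

λ ∝ 1/v

If v → 9.2v, then λ → λ/9.2

When velocity is increased by a factor of 9.2, the wavelength decreases by a factor of 9.2.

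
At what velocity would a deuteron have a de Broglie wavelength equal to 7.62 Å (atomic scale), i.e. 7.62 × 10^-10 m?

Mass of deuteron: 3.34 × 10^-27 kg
2.60 × 10^2 m/s

From λ = h/(mv), solve for v:

v = h/(mλ)
v = (6.626 × 10^-34 J·s) / (3.34 × 10^-27 kg × 7.62 × 10^-10 m)
v = 2.60 × 10^2 m/s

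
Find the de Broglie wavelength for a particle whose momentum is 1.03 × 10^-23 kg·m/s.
6.43 × 10^-11 m

Using the de Broglie relation λ = h/p:

λ = h/p
λ = (6.626 × 10^-34 J·s) / (1.03 × 10^-23 kg·m/s)
λ = 6.43 × 10^-11 m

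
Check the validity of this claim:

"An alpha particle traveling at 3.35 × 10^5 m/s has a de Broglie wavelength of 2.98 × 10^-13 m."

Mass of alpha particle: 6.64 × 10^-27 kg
True

The claim is correct.

Using λ = h/(mv):
λ = (6.626 × 10^-34 J·s) / (6.64 × 10^-27 kg × 3.35 × 10^5 m/s)
λ = 2.98 × 10^-13 m

This matches the claimed value.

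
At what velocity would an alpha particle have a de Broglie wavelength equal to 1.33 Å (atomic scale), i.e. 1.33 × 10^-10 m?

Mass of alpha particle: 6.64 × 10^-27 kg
7.50 × 10^2 m/s

From λ = h/(mv), solve for v:

v = h/(mλ)
v = (6.626 × 10^-34 J·s) / (6.64 × 10^-27 kg × 1.33 × 10^-10 m)
v = 7.50 × 10^2 m/s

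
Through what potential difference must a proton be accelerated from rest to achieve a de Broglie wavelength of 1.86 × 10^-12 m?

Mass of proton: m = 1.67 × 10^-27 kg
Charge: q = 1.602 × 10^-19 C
237 V

From λ = h/√(2mqV), we solve for V:

λ² = h²/(2mqV)
V = h²/(2mqλ²)
V = (6.626 × 10^-34 J·s)² / (2 × 1.67 × 10^-27 kg × 1.602 × 10^-19 C × (1.86 × 10^-12 m)²)
V = 237 V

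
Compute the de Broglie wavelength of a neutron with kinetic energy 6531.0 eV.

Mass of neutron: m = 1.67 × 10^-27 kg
3.54 × 10^-13 m

Using λ = h/√(2mKE):

First convert KE to Joules: KE = 6531.0 eV = 1.046 × 10^-15 J

λ = h/√(2mKE)
λ = (6.626 × 10^-34 J·s) / √(2 × 1.67 × 10^-27 kg × 1.046 × 10^-15 J)
λ = 3.54 × 10^-13 m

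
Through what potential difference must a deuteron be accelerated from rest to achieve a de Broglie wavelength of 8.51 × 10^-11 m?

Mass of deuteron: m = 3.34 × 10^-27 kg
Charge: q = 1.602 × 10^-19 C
5.67 × 10^-2 V

From λ = h/√(2mqV), we solve for V:

λ² = h²/(2mqV)
V = h²/(2mqλ²)
V = (6.626 × 10^-34 J·s)² / (2 × 3.34 × 10^-27 kg × 1.602 × 10^-19 C × (8.51 × 10^-11 m)²)
V = 5.67 × 10^-2 V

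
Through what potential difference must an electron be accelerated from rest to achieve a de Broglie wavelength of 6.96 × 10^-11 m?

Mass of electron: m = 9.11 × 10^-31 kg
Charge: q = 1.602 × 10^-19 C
311 V

From λ = h/√(2mqV), we solve for V:

λ² = h²/(2mqV)
V = h²/(2mqλ²)
V = (6.626 × 10^-34 J·s)² / (2 × 9.11 × 10^-31 kg × 1.602 × 10^-19 C × (6.96 × 10^-11 m)²)
V = 311 V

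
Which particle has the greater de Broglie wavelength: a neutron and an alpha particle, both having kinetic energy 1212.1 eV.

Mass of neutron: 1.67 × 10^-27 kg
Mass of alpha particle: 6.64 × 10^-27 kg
The neutron has the longer wavelength.

Using λ = h/√(2mKE):

For neutron: λ₁ = h/√(2m₁KE) = 8.23 × 10^-13 m
For alpha particle: λ₂ = h/√(2m₂KE) = 4.13 × 10^-13 m

Since λ ∝ 1/√m at constant kinetic energy, the lighter particle has the longer wavelength.

The neutron has the longer de Broglie wavelength.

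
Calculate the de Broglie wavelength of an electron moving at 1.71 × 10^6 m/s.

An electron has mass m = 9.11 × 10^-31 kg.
4.25 × 10^-10 m

Using the de Broglie relation λ = h/(mv):

λ = h/(mv)
λ = (6.626 × 10^-34 J·s) / (9.11 × 10^-31 kg × 1.71 × 10^6 m/s)
λ = 4.25 × 10^-10 m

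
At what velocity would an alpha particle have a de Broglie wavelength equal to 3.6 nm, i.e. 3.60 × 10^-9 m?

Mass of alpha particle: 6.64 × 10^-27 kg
2.77 × 10^1 m/s

From λ = h/(mv), solve for v:

v = h/(mλ)
v = (6.626 × 10^-34 J·s) / (6.64 × 10^-27 kg × 3.60 × 10^-9 m)
v = 2.77 × 10^1 m/s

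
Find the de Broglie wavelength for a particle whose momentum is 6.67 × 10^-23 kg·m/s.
9.93 × 10^-12 m

Using the de Broglie relation λ = h/p:

λ = h/p
λ = (6.626 × 10^-34 J·s) / (6.67 × 10^-23 kg·m/s)
λ = 9.93 × 10^-12 m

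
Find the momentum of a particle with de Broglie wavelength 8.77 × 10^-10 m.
7.56 × 10^-25 kg·m/s

From the de Broglie relation λ = h/p, we solve for p:

p = h/λ
p = (6.626 × 10^-34 J·s) / (8.77 × 10^-10 m)
p = 7.56 × 10^-25 kg·m/s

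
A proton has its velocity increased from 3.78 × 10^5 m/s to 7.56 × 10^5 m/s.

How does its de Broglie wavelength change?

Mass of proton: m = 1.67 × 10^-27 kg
The wavelength decreases by a factor of 2.

Using λ = h/(mv):

Initial wavelength: λ₁ = h/(mv₁) = 1.05 × 10^-12 m
Final wavelength: λ₂ = h/(mv₂) = 5.25 × 10^-13 m

Since λ ∝ 1/v, when velocity increases by a factor of 2, the wavelength decreases by a factor of 2.

λ₂/λ₁ = v₁/v₂ = 1/2

The wavelength decreases by a factor of 2.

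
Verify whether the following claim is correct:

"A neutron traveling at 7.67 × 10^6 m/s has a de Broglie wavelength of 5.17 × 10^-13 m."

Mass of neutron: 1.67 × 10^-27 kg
False

The claim is incorrect.

Using λ = h/(mv):
λ = (6.626 × 10^-34 J·s) / (1.67 × 10^-27 kg × 7.67 × 10^6 m/s)
λ = 5.17 × 10^-14 m

The actual wavelength differs from the claimed 5.17 × 10^-13 m.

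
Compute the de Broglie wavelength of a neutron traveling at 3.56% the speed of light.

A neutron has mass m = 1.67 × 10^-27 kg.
3.72 × 10^-14 m

Using the de Broglie relation λ = h/(mv):

v = 3.56% × c = 1.067 × 10^7 m/s

λ = h/(mv)
λ = (6.626 × 10^-34 J·s) / (1.67 × 10^-27 kg × 1.067 × 10^7 m/s)
λ = 3.72 × 10^-14 m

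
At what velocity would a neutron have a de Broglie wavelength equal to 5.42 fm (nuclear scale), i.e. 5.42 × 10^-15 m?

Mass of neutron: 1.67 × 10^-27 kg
7.32 × 10^7 m/s

From λ = h/(mv), solve for v:

v = h/(mλ)
v = (6.626 × 10^-34 J·s) / (1.67 × 10^-27 kg × 5.42 × 10^-15 m)
v = 7.32 × 10^7 m/s

Note: This velocity is 24.4% of the speed of light, so relativistic corrections would be needed for a more accurate calculation.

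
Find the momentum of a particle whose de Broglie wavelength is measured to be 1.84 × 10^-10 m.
3.60 × 10^-24 kg·m/s

From the de Broglie relation λ = h/p, we solve for p:

p = h/λ
p = (6.626 × 10^-34 J·s) / (1.84 × 10^-10 m)
p = 3.60 × 10^-24 kg·m/s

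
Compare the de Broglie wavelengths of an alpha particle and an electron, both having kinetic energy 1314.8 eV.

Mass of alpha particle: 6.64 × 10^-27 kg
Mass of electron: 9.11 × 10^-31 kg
The electron has the longer wavelength.

Using λ = h/√(2mKE):

For alpha particle: λ₁ = h/√(2m₁KE) = 3.96 × 10^-13 m
For electron: λ₂ = h/√(2m₂KE) = 3.38 × 10^-11 m

Since λ ∝ 1/√m at constant kinetic energy, the lighter particle has the longer wavelength.

The electron has the longer de Broglie wavelength.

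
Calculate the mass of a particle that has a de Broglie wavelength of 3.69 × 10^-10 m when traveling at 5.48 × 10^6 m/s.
3.28 × 10^-31 kg

From the de Broglie relation λ = h/(mv), we solve for m:

m = h/(λv)
m = (6.626 × 10^-34 J·s) / (3.69 × 10^-10 m × 5.48 × 10^6 m/s)
m = 3.28 × 10^-31 kg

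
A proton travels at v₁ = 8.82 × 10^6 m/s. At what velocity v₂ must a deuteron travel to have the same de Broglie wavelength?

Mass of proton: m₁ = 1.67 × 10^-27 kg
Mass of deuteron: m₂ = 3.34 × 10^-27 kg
v₂ = 4.41 × 10^6 m/s

For equal de Broglie wavelengths: λ₁ = λ₂

h/(m₁v₁) = h/(m₂v₂)
m₁v₁ = m₂v₂
v₂ = v₁ · (m₁/m₂)

v₂ = 8.82 × 10^6 m/s × (1.67 × 10^-27 kg / 3.34 × 10^-27 kg)
v₂ = 4.41 × 10^6 m/s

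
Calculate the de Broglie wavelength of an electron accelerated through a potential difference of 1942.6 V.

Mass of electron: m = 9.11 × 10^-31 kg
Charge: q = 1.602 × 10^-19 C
2.78 × 10^-11 m

When a particle is accelerated through voltage V, it gains kinetic energy KE = qV.

The de Broglie wavelength is then λ = h/√(2mqV):

λ = h/√(2mqV)
λ = (6.626 × 10^-34 J·s) / √(2 × 9.11 × 10^-31 kg × 1.602 × 10^-19 C × 1942.6 V)
λ = 2.78 × 10^-11 m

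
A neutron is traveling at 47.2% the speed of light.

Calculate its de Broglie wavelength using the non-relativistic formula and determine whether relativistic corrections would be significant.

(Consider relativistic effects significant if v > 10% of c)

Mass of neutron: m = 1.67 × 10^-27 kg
Yes, relativistic corrections are needed.

Using the non-relativistic de Broglie formula λ = h/(mv):

v = 47.2% × c = 1.415 × 10^8 m/s

λ = h/(mv)
λ = (6.626 × 10^-34 J·s) / (1.67 × 10^-27 kg × 1.415 × 10^8 m/s)
λ = 2.80 × 10^-15 m

Since v = 47.2% of c > 10% of c, relativistic corrections ARE significant and the actual wavelength would differ from this non-relativistic estimate.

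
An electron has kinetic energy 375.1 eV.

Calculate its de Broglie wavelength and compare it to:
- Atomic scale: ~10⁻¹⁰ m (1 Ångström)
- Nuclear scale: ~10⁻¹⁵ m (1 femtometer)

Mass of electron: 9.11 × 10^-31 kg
λ = 6.33 × 10^-11 m, which is between nuclear and atomic scales.

Using λ = h/√(2mKE):

KE = 375.1 eV = 6.010 × 10^-17 J

λ = h/√(2mKE)
λ = (6.626 × 10^-34 J·s) / √(2 × 9.11 × 10^-31 kg × 6.010 × 10^-17 J)
λ = 6.33 × 10^-11 m

Comparison:
- Atomic scale (10⁻¹⁰ m): λ is 0.63× this size
- Nuclear scale (10⁻¹⁵ m): λ is 6.3e+04× this size

The wavelength is between nuclear and atomic scales.

This wavelength is appropriate for probing atomic structure but too large for nuclear physics experiments.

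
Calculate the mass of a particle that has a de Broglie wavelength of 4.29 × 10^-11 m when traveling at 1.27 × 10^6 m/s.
1.22 × 10^-29 kg

From the de Broglie relation λ = h/(mv), we solve for m:

m = h/(λv)
m = (6.626 × 10^-34 J·s) / (4.29 × 10^-11 m × 1.27 × 10^6 m/s)
m = 1.22 × 10^-29 kg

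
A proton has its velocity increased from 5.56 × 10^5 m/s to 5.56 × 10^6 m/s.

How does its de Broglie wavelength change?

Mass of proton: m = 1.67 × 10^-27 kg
The wavelength decreases by a factor of 10.

Using λ = h/(mv):

Initial wavelength: λ₁ = h/(mv₁) = 7.14 × 10^-13 m
Final wavelength: λ₂ = h/(mv₂) = 7.14 × 10^-14 m

Since λ ∝ 1/v, when velocity increases by a factor of 10, the wavelength decreases by a factor of 10.

λ₂/λ₁ = v₁/v₂ = 1/10

The wavelength decreases by a factor of 10.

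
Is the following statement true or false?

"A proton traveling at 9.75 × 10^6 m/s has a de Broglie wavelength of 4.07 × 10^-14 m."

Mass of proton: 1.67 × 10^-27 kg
True

The claim is correct.

Using λ = h/(mv):
λ = (6.626 × 10^-34 J·s) / (1.67 × 10^-27 kg × 9.75 × 10^6 m/s)
λ = 4.07 × 10^-14 m

This matches the claimed value.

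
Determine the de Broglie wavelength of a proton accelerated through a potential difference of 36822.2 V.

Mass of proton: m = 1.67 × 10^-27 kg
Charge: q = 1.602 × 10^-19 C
1.49 × 10^-13 m

When a particle is accelerated through voltage V, it gains kinetic energy KE = qV.

The de Broglie wavelength is then λ = h/√(2mqV):

λ = h/√(2mqV)
λ = (6.626 × 10^-34 J·s) / √(2 × 1.67 × 10^-27 kg × 1.602 × 10^-19 C × 36822.2 V)
λ = 1.49 × 10^-13 m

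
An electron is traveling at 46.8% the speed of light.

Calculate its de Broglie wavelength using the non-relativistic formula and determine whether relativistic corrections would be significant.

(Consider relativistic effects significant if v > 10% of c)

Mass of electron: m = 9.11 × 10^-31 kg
Yes, relativistic corrections are needed.

Using the non-relativistic de Broglie formula λ = h/(mv):

v = 46.8% × c = 1.403 × 10^8 m/s

λ = h/(mv)
λ = (6.626 × 10^-34 J·s) / (9.11 × 10^-31 kg × 1.403 × 10^8 m/s)
λ = 5.18 × 10^-12 m

Since v = 46.8% of c > 10% of c, relativistic corrections ARE significant and the actual wavelength would differ from this non-relativistic estimate.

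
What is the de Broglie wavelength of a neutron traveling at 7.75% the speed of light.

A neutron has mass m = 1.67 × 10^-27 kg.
1.71 × 10^-14 m

Using the de Broglie relation λ = h/(mv):

v = 7.75% × c = 2.323 × 10^7 m/s

λ = h/(mv)
λ = (6.626 × 10^-34 J·s) / (1.67 × 10^-27 kg × 2.323 × 10^7 m/s)
λ = 1.71 × 10^-14 m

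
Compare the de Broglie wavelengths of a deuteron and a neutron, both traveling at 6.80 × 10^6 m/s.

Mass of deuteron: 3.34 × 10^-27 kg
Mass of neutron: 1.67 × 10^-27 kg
The neutron has the longer wavelength.

Using λ = h/(mv), since both particles have the same velocity, the wavelength depends only on mass.

For deuteron: λ₁ = h/(m₁v) = 2.92 × 10^-14 m
For neutron: λ₂ = h/(m₂v) = 5.83 × 10^-14 m

Since λ ∝ 1/m at constant velocity, the lighter particle has the longer wavelength.

The neutron has the longer de Broglie wavelength.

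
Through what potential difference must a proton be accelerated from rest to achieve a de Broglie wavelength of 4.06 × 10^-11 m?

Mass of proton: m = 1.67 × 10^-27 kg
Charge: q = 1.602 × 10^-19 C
4.98 × 10^-1 V

From λ = h/√(2mqV), we solve for V:

λ² = h²/(2mqV)
V = h²/(2mqλ²)
V = (6.626 × 10^-34 J·s)² / (2 × 1.67 × 10^-27 kg × 1.602 × 10^-19 C × (4.06 × 10^-11 m)²)
V = 4.98 × 10^-1 V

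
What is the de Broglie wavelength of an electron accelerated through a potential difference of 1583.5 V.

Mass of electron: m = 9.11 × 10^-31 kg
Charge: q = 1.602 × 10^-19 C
3.08 × 10^-11 m

When a particle is accelerated through voltage V, it gains kinetic energy KE = qV.

The de Broglie wavelength is then λ = h/√(2mqV):

λ = h/√(2mqV)
λ = (6.626 × 10^-34 J·s) / √(2 × 9.11 × 10^-31 kg × 1.602 × 10^-19 C × 1583.5 V)
λ = 3.08 × 10^-11 m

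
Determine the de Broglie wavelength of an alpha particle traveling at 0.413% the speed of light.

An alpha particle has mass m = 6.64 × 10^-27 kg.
8.06 × 10^-14 m

Using the de Broglie relation λ = h/(mv):

v = 0.413% × c = 1.238 × 10^6 m/s

λ = h/(mv)
λ = (6.626 × 10^-34 J·s) / (6.64 × 10^-27 kg × 1.238 × 10^6 m/s)
λ = 8.06 × 10^-14 m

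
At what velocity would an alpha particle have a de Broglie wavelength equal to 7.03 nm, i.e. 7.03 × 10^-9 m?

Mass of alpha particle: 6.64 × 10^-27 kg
1.42 × 10^1 m/s

From λ = h/(mv), solve for v:

v = h/(mλ)
v = (6.626 × 10^-34 J·s) / (6.64 × 10^-27 kg × 7.03 × 10^-9 m)
v = 1.42 × 10^1 m/s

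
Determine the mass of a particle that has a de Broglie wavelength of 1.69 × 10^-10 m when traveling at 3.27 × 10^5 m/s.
1.20 × 10^-29 kg

From the de Broglie relation λ = h/(mv), we solve for m:

m = h/(λv)
m = (6.626 × 10^-34 J·s) / (1.69 × 10^-10 m × 3.27 × 10^5 m/s)
m = 1.20 × 10^-29 kg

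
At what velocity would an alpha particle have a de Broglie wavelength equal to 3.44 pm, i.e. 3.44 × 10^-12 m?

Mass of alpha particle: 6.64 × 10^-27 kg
2.90 × 10^4 m/s

From λ = h/(mv), solve for v:

v = h/(mλ)
v = (6.626 × 10^-34 J·s) / (6.64 × 10^-27 kg × 3.44 × 10^-12 m)
v = 2.90 × 10^4 m/s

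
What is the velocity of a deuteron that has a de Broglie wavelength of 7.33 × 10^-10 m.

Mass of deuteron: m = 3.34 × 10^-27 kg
2.71 × 10^2 m/s

From the de Broglie relation λ = h/(mv), we solve for v:

v = h/(mλ)
v = (6.626 × 10^-34 J·s) / (3.34 × 10^-27 kg × 7.33 × 10^-10 m)
v = 2.71 × 10^2 m/s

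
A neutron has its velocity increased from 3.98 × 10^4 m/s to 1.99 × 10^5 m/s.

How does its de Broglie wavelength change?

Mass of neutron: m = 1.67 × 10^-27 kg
The wavelength decreases by a factor of 5.

Using λ = h/(mv):

Initial wavelength: λ₁ = h/(mv₁) = 9.97 × 10^-12 m
Final wavelength: λ₂ = h/(mv₂) = 1.99 × 10^-12 m

Since λ ∝ 1/v, when velocity increases by a factor of 5, the wavelength decreases by a factor of 5.

λ₂/λ₁ = v₁/v₂ = 1/5

The wavelength decreases by a factor of 5.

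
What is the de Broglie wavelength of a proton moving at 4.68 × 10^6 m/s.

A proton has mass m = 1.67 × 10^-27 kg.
8.48 × 10^-14 m

Using the de Broglie relation λ = h/(mv):

λ = h/(mv)
λ = (6.626 × 10^-34 J·s) / (1.67 × 10^-27 kg × 4.68 × 10^6 m/s)
λ = 8.48 × 10^-14 m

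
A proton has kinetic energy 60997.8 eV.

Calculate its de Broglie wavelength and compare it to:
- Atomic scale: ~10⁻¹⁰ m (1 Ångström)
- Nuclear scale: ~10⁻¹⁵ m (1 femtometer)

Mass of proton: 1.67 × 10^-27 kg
λ = 1.16 × 10^-13 m, which is between nuclear and atomic scales.

Using λ = h/√(2mKE):

KE = 60997.8 eV = 9.773 × 10^-15 J

λ = h/√(2mKE)
λ = (6.626 × 10^-34 J·s) / √(2 × 1.67 × 10^-27 kg × 9.773 × 10^-15 J)
λ = 1.16 × 10^-13 m

Comparison:
- Atomic scale (10⁻¹⁰ m): λ is 0.0012× this size
- Nuclear scale (10⁻¹⁵ m): λ is 1.2e+02× this size

The wavelength is between nuclear and atomic scales.

This wavelength is appropriate for probing atomic structure but too large for nuclear physics experiments.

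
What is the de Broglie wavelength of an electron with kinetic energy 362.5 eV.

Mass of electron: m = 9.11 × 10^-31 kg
6.44 × 10^-11 m

Using λ = h/√(2mKE):

First convert KE to Joules: KE = 362.5 eV = 5.808 × 10^-17 J

λ = h/√(2mKE)
λ = (6.626 × 10^-34 J·s) / √(2 × 9.11 × 10^-31 kg × 5.808 × 10^-17 J)
λ = 6.44 × 10^-11 m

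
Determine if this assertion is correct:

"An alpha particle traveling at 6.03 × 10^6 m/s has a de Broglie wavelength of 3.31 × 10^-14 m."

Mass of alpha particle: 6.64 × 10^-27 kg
False

The claim is incorrect.

Using λ = h/(mv):
λ = (6.626 × 10^-34 J·s) / (6.64 × 10^-27 kg × 6.03 × 10^6 m/s)
λ = 1.65 × 10^-14 m

The actual wavelength differs from the claimed 3.31 × 10^-14 m.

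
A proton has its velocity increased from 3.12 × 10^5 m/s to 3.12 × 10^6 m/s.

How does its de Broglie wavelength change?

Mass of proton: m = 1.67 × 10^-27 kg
The wavelength decreases by a factor of 10.

Using λ = h/(mv):

Initial wavelength: λ₁ = h/(mv₁) = 1.27 × 10^-12 m
Final wavelength: λ₂ = h/(mv₂) = 1.27 × 10^-13 m

Since λ ∝ 1/v, when velocity increases by a factor of 10, the wavelength decreases by a factor of 10.

λ₂/λ₁ = v₁/v₂ = 1/10

The wavelength decreases by a factor of 10.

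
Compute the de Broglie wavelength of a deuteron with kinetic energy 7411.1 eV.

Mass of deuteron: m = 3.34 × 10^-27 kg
2.35 × 10^-13 m

Using λ = h/√(2mKE):

First convert KE to Joules: KE = 7411.1 eV = 1.187 × 10^-15 J

λ = h/√(2mKE)
λ = (6.626 × 10^-34 J·s) / √(2 × 3.34 × 10^-27 kg × 1.187 × 10^-15 J)
λ = 2.35 × 10^-13 m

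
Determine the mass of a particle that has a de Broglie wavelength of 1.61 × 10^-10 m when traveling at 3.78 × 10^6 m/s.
1.09 × 10^-30 kg

From the de Broglie relation λ = h/(mv), we solve for m:

m = h/(λv)
m = (6.626 × 10^-34 J·s) / (1.61 × 10^-10 m × 3.78 × 10^6 m/s)
m = 1.09 × 10^-30 kg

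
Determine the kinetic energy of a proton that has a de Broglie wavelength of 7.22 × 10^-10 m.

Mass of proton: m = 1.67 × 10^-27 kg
2.52 × 10^-22 J (or 1.57 × 10^-3 eV)

From λ = h/√(2mKE), we solve for KE:

λ² = h²/(2mKE)
KE = h²/(2mλ²)
KE = (6.626 × 10^-34 J·s)² / (2 × 1.67 × 10^-27 kg × (7.22 × 10^-10 m)²)
KE = 2.52 × 10^-22 J
KE = 1.57 × 10^-3 eV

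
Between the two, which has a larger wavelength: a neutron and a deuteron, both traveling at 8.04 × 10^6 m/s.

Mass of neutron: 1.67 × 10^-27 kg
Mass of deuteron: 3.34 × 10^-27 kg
The neutron has the longer wavelength.

Using λ = h/(mv), since both particles have the same velocity, the wavelength depends only on mass.

For neutron: λ₁ = h/(m₁v) = 4.93 × 10^-14 m
For deuteron: λ₂ = h/(m₂v) = 2.47 × 10^-14 m

Since λ ∝ 1/m at constant velocity, the lighter particle has the longer wavelength.

The neutron has the longer de Broglie wavelength.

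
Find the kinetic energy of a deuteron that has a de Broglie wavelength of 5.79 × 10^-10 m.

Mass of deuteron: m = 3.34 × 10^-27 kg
1.96 × 10^-22 J (or 1.22 × 10^-3 eV)

From λ = h/√(2mKE), we solve for KE:

λ² = h²/(2mKE)
KE = h²/(2mλ²)
KE = (6.626 × 10^-34 J·s)² / (2 × 3.34 × 10^-27 kg × (5.79 × 10^-10 m)²)
KE = 1.96 × 10^-22 J
KE = 1.22 × 10^-3 eV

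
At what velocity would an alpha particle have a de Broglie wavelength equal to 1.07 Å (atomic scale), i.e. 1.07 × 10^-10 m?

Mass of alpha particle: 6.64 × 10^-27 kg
9.33 × 10^2 m/s

From λ = h/(mv), solve for v:

v = h/(mλ)
v = (6.626 × 10^-34 J·s) / (6.64 × 10^-27 kg × 1.07 × 10^-10 m)
v = 9.33 × 10^2 m/s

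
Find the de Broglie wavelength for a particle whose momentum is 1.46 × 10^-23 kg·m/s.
4.54 × 10^-11 m

Using the de Broglie relation λ = h/p:

λ = h/p
λ = (6.626 × 10^-34 J·s) / (1.46 × 10^-23 kg·m/s)
λ = 4.54 × 10^-11 m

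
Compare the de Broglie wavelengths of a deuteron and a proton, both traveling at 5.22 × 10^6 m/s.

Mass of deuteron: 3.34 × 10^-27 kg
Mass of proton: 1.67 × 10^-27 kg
The proton has the longer wavelength.

Using λ = h/(mv), since both particles have the same velocity, the wavelength depends only on mass.

For deuteron: λ₁ = h/(m₁v) = 3.80 × 10^-14 m
For proton: λ₂ = h/(m₂v) = 7.60 × 10^-14 m

Since λ ∝ 1/m at constant velocity, the lighter particle has the longer wavelength.

The proton has the longer de Broglie wavelength.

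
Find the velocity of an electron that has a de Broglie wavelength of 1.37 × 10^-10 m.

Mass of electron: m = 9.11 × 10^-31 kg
5.31 × 10^6 m/s

From the de Broglie relation λ = h/(mv), we solve for v:

v = h/(mλ)
v = (6.626 × 10^-34 J·s) / (9.11 × 10^-31 kg × 1.37 × 10^-10 m)
v = 5.31 × 10^6 m/s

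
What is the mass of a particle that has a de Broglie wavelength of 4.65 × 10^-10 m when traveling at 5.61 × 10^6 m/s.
2.54 × 10^-31 kg

From the de Broglie relation λ = h/(mv), we solve for m:

m = h/(λv)
m = (6.626 × 10^-34 J·s) / (4.65 × 10^-10 m × 5.61 × 10^6 m/s)
m = 2.54 × 10^-31 kg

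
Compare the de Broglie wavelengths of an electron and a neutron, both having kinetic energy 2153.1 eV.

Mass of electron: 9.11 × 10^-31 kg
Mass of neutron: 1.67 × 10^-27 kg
The electron has the longer wavelength.

Using λ = h/√(2mKE):

For electron: λ₁ = h/√(2m₁KE) = 2.64 × 10^-11 m
For neutron: λ₂ = h/√(2m₂KE) = 6.17 × 10^-13 m

Since λ ∝ 1/√m at constant kinetic energy, the lighter particle has the longer wavelength.

The electron has the longer de Broglie wavelength.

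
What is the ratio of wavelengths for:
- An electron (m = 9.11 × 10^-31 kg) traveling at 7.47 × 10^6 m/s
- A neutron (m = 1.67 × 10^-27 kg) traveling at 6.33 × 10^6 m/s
λ₁/λ₂ = 1.55 × 10^3

Using λ = h/(mv):

λ₁ = h/(m₁v₁) = 9.74 × 10^-11 m
λ₂ = h/(m₂v₂) = 6.27 × 10^-14 m

Ratio λ₁/λ₂ = (m₂v₂)/(m₁v₁)
         = (1.67 × 10^-27 kg × 6.33 × 10^6 m/s) / (9.11 × 10^-31 kg × 7.47 × 10^6 m/s)
         = 1.55 × 10^3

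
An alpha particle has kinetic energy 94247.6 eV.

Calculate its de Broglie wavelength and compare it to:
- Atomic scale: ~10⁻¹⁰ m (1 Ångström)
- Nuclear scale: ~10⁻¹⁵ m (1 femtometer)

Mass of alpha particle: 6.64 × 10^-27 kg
λ = 4.68 × 10^-14 m, which is between nuclear and atomic scales.

Using λ = h/√(2mKE):

KE = 94247.6 eV = 1.510 × 10^-14 J

λ = h/√(2mKE)
λ = (6.626 × 10^-34 J·s) / √(2 × 6.64 × 10^-27 kg × 1.510 × 10^-14 J)
λ = 4.68 × 10^-14 m

Comparison:
- Atomic scale (10⁻¹⁰ m): λ is 0.00047× this size
- Nuclear scale (10⁻¹⁵ m): λ is 47× this size

The wavelength is between nuclear and atomic scales.

This wavelength is appropriate for probing atomic structure but too large for nuclear physics experiments.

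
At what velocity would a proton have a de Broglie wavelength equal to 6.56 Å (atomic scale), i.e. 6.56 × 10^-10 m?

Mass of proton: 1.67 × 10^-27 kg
6.05 × 10^2 m/s

From λ = h/(mv), solve for v:

v = h/(mλ)
v = (6.626 × 10^-34 J·s) / (1.67 × 10^-27 kg × 6.56 × 10^-10 m)
v = 6.05 × 10^2 m/s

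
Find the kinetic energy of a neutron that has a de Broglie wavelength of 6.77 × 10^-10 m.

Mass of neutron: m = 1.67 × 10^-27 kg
2.87 × 10^-22 J (or 1.79 × 10^-3 eV)

From λ = h/√(2mKE), we solve for KE:

λ² = h²/(2mKE)
KE = h²/(2mλ²)
KE = (6.626 × 10^-34 J·s)² / (2 × 1.67 × 10^-27 kg × (6.77 × 10^-10 m)²)
KE = 2.87 × 10^-22 J
KE = 1.79 × 10^-3 eV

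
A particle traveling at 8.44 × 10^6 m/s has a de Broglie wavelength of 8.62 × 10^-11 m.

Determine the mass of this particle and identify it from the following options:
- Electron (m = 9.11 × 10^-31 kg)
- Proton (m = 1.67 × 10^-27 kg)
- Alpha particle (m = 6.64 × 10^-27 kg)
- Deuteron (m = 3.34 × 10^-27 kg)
The particle is an electron.

From λ = h/(mv), solve for mass:

m = h/(λv)
m = (6.626 × 10^-34 J·s) / (8.62 × 10^-11 m × 8.44 × 10^6 m/s)
m = 9.11 × 10^-31 kg

Comparing with the listed masses, this is closest to an electron.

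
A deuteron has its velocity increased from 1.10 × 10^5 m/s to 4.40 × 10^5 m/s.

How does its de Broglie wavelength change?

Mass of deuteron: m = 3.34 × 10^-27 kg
The wavelength decreases by a factor of 4.

Using λ = h/(mv):

Initial wavelength: λ₁ = h/(mv₁) = 1.80 × 10^-12 m
Final wavelength: λ₂ = h/(mv₂) = 4.51 × 10^-13 m

Since λ ∝ 1/v, when velocity increases by a factor of 4, the wavelength decreases by a factor of 4.

λ₂/λ₁ = v₁/v₂ = 1/4

The wavelength decreases by a factor of 4.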